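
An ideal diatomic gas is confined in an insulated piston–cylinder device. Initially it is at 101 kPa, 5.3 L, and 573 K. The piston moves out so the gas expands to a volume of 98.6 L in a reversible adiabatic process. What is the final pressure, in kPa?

Since PV^γ is constant along a reversible adiabat, P₂ = P₁ (V₁/V₂)^γ.
γ = 7/5 for a diatomic ideal gas.
P₂ = 101 × (5.3/98.6)^(7/5) = 1.686 kPa.

P₂ ≈ 1.69 kPa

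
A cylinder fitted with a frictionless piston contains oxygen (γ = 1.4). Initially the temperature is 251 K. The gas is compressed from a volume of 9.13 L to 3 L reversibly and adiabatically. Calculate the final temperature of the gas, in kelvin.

For a reversible adiabat TV^(γ−1) is constant, so T₂ = T₁ (V₁/V₂)^(γ−1).
T₂ = 251 × (9.13/3)^(0.4) = 391.8 K.

T₂ ≈ 392 K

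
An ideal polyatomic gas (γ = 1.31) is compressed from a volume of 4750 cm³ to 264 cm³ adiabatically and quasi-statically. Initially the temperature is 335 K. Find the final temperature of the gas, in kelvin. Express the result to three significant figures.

T₂ ≈ 821 K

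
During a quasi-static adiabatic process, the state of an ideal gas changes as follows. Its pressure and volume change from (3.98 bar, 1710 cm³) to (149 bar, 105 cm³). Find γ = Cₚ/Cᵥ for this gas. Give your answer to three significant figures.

γ ≈ 1.30

PV^γ = const ⇒ γ = ln(P₂/P₁) / ln(V₁/V₂).
γ = ln(149/3.98) / ln(1710/105) = 1.298.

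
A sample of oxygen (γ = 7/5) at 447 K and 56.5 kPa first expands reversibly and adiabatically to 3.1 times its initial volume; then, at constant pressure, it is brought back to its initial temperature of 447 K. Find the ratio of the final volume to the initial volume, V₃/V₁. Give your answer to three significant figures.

Adiabatic step: V₂/V₁ = 3.1; T₂ = T₁·(1/3.1)^(2/5) = 284.3 K.
Isobaric step: V₃/V₂ = T₃/T₂ = 447/284.3.
V₃/V₁ = (V₂/V₁)(V₃/V₂) = 3.1 × (447/284.3) = 4.874.

V₃/V₁ ≈ 4.87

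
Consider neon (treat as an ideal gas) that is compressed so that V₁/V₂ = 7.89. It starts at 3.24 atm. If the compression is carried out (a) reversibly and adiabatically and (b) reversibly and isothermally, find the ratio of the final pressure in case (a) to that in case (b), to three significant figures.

P_adiabatic / P_isothermal ≈ 3.96

For a monatomic ideal gas γ = 5/3.
Isothermal: P_b = P₁(V₁/V₂) = 3.24×7.89.
Adiabatic: P_a = P₁(V₁/V₂)^γ = 3.24×7.89^(5/3).
P_a/P_b = (V₁/V₂)^(γ−1) = 7.89^(2/3) = 3.963.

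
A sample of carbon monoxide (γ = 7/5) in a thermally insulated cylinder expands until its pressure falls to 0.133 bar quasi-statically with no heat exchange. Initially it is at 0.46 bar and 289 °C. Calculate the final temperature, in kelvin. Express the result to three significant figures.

T₂ ≈ 394 K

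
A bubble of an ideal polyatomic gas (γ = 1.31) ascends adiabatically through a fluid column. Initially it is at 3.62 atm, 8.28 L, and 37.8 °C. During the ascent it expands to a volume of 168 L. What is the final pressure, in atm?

Since PV^γ is constant along a reversible adiabat, P₂ = P₁ (V₁/V₂)^γ.
P₂ = 3.62 × (8.28/168)^(1.31) = 0.07017 atm.

P₂ ≈ 0.0702 atm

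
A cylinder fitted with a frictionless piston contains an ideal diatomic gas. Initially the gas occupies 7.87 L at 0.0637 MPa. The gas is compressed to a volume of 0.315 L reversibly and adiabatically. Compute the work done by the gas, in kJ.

γ = 7/5 for a diatomic ideal gas.
P₂ = P₁(V₁/V₂)^γ = 0.0637×(7.87/0.315)^(7/5) = 5.766 MPa.
For a reversible adiabat, W_by_gas = (P₁V₁ − P₂V₂)/(γ−1).
W_by = (63700×0.00787 − 5.766×10^6×0.000315) / (2/5) = -3287 J.

W ≈ -3.29 kJ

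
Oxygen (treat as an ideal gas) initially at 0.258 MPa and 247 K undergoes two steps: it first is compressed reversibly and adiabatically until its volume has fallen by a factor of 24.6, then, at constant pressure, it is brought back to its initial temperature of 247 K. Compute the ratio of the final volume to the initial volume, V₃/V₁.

For a diatomic ideal gas γ = 7/5.
Adiabatic step: V₂/V₁ = 0.04065; T₂ = T₁·24.6^(2/5) = 889.3 K.
Isobaric step: V₃/V₂ = T₃/T₂ = 247/889.3.
V₃/V₁ = (V₂/V₁)(V₃/V₂) = 0.04065 × (247/889.3) = 0.01129.

V₃/V₁ ≈ 0.0113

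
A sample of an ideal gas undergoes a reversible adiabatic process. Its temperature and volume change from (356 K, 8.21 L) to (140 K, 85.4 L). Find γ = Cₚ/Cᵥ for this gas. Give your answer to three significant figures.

TV^(γ−1) = const ⇒ γ − 1 = ln(T₂/T₁) / ln(V₁/V₂).
γ = 1 + ln(140/356) / ln(8.21/85.4) = 1.399.

γ ≈ 1.40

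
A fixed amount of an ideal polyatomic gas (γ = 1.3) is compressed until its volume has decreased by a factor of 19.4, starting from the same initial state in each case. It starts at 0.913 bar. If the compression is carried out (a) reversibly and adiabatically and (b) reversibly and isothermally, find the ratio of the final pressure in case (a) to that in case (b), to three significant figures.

P_adiabatic / P_isothermal ≈ 2.43

Isothermal: P_b = P₁(V₁/V₂) = 0.913×19.4.
Adiabatic: P_a = P₁(V₁/V₂)^γ = 0.913×19.4^(1.3).
P_a/P_b = (V₁/V₂)^(γ−1) = 19.4^(0.3) = 2.434.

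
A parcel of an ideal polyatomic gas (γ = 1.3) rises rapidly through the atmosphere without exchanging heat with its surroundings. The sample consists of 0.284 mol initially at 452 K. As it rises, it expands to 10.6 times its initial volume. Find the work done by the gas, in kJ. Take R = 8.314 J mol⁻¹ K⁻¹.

W ≈ 1.81 kJ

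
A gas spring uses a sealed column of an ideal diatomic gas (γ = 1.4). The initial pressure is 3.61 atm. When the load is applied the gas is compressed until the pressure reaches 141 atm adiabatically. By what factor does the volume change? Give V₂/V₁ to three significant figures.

From PV^γ = const, V₂/V₁ = (P₁/P₂)^(1/γ).
V₂/V₁ = (3.61/141)^(0.714) = 0.07296.

V₂/V₁ ≈ 0.0730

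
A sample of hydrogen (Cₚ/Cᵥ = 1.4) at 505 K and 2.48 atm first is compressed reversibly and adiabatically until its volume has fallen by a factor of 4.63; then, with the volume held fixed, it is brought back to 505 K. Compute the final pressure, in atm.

Adiabatic step (PV^γ = const): P₂ = 2.48×4.63^(1.4) = 21.2 atm; T₂ = 505×4.63^(0.4) = 932.2 K.
Isochoric: P₃ = P₂(T₃/T₂) = 21.2 × (505/932.2) = 11.48 atm.

P₃ ≈ 11.5 atm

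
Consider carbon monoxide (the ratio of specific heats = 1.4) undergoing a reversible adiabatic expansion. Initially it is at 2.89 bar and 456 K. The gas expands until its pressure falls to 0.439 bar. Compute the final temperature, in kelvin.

Along an adiabat T P^((1−γ)/γ) is constant, so T₂ = T₁ (P₂/P₁)^((γ−1)/γ).
T₂ = 456 × (0.439/2.89)^(0.286) = 266.2 K.

T₂ ≈ 266 K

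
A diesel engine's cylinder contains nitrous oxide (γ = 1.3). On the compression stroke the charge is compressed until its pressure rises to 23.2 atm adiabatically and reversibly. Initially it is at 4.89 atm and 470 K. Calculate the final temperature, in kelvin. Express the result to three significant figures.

Along an adiabat T P^((1−γ)/γ) is constant, so T₂ = T₁ (P₂/P₁)^((γ−1)/γ).
T₂ = 470 × (23.2/4.89)^(0.231) = 673.2 K.

T₂ ≈ 673 K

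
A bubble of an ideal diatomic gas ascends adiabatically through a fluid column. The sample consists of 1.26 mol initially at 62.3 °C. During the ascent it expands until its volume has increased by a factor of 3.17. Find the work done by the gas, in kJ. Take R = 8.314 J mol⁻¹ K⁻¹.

Adiabatic: T₁V₁^(γ−1) = T₂V₂^(γ−1) ⇒ T₂ = T₁ (V₁/V₂)^(γ−1).
γ = 7/5 for a diatomic ideal gas, so γ−1 = 2/5.
T₁ = 62.3 °C = 335.4 K.
T₂ = 335.4 × (1/3.17)^(2/5) = 211.4 K.
Q = 0, so ΔU = W_on_gas = nCᵥΔT with Cᵥ = R/(γ−1) = 20.79 J/(mol·K).
ΔU = 1.26 × 20.79 × (211.4 − 335.4) = -3247 J.
Work done by the gas = −ΔU = 3247 J.

W ≈ 3.25 kJ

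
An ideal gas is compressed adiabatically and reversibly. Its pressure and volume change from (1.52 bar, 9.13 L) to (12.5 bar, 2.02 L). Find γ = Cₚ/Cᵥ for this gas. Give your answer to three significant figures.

γ ≈ 1.40

PV^γ = const ⇒ γ = ln(P₂/P₁) / ln(V₁/V₂).
γ = ln(12.5/1.52) / ln(9.13/2.02) = 1.397.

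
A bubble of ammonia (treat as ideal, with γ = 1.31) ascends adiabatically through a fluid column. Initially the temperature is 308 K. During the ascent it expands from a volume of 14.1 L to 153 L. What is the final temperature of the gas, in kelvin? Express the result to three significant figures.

For a reversible adiabat TV^(γ−1) is constant, so T₂ = T₁ (V₁/V₂)^(γ−1).
T₂ = 308 × (14.1/153)^(0.31) = 147.1 K.

T₂ ≈ 147 K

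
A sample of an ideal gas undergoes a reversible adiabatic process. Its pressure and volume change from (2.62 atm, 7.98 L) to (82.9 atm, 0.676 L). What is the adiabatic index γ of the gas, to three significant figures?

γ ≈ 1.40

PV^γ = const ⇒ γ = ln(P₂/P₁) / ln(V₁/V₂).
γ = ln(82.9/2.62) / ln(7.98/0.676) = 1.399.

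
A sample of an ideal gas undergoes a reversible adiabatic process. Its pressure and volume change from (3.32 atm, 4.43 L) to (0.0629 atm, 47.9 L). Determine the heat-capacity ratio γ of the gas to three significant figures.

PV^γ = const ⇒ γ = ln(P₂/P₁) / ln(V₁/V₂).
γ = ln(0.0629/3.32) / ln(4.43/47.9) = 1.666.

γ ≈ 1.67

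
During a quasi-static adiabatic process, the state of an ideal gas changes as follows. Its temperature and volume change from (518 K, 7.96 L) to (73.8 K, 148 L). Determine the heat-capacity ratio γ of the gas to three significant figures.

TV^(γ−1) = const ⇒ γ − 1 = ln(T₂/T₁) / ln(V₁/V₂).
γ = 1 + ln(73.8/518) / ln(7.96/148) = 1.667.

γ ≈ 1.67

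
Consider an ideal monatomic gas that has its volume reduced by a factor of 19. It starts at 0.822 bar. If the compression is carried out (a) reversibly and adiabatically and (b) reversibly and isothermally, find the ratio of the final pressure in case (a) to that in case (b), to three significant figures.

P_adiabatic / P_isothermal ≈ 7.12

For a monatomic ideal gas γ = 5/3.
Isothermal: P_b = P₁(V₁/V₂) = 0.822×19.
Adiabatic: P_a = P₁(V₁/V₂)^γ = 0.822×19^(5/3).
P_a/P_b = (V₁/V₂)^(γ−1) = 19^(2/3) = 7.12.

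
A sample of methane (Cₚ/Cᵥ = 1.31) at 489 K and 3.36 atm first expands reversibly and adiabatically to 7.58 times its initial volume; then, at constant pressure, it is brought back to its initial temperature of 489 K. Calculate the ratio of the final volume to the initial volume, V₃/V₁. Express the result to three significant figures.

V₃/V₁ ≈ 14.2

Adiabatic step: V₂/V₁ = 7.58; T₂ = T₁·(1/7.58)^(0.31) = 261 K.
Isobaric step: V₃/V₂ = T₃/T₂ = 489/261.
V₃/V₁ = (V₂/V₁)(V₃/V₂) = 7.58 × (489/261) = 14.2.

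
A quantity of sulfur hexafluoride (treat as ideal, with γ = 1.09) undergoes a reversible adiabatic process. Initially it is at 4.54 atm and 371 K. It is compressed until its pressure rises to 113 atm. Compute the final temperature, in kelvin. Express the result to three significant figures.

Adiabatic: T₂/T₁ = (P₂/P₁)^((γ−1)/γ).
T₂ = 371 × (113/4.54)^(0.0826) = 483.8 K.

T₂ ≈ 484 K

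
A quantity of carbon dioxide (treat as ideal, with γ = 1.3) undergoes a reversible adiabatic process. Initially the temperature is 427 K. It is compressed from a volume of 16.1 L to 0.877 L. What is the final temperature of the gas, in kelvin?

For a reversible adiabat TV^(γ−1) is constant, so T₂ = T₁ (V₁/V₂)^(γ−1).
T₂ = 427 × (16.1/0.877)^(0.3) = 1022 K.

T₂ ≈ 1020 K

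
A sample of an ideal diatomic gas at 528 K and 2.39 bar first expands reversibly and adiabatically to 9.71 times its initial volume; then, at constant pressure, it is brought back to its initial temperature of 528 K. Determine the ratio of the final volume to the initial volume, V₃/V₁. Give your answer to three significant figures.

V₃/V₁ ≈ 24.1

For a diatomic ideal gas γ = 7/5.
Adiabatic step: V₂/V₁ = 9.71; T₂ = T₁·(1/9.71)^(2/5) = 212.7 K.
Isobaric step: V₃/V₂ = T₃/T₂ = 528/212.7.
V₃/V₁ = (V₂/V₁)(V₃/V₂) = 9.71 × (528/212.7) = 24.1.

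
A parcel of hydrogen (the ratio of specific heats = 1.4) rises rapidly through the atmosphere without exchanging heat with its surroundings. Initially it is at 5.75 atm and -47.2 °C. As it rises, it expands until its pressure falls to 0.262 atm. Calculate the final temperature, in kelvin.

T₂ ≈ 93.5 K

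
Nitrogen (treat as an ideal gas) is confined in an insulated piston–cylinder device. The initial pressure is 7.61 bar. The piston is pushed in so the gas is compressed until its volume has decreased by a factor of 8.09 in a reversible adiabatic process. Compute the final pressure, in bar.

Adiabatic: P₁V₁^γ = P₂V₂^γ ⇒ P₂ = P₁ (V₁/V₂)^γ.
For a diatomic ideal gas γ = 7/5.
P₂ = 7.61 × 8.09^(7/5) = 142.1 bar.

P₂ ≈ 142 bar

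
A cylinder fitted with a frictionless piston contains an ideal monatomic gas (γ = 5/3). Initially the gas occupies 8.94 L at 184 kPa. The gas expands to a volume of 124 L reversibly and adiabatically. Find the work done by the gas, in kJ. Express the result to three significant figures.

P₂ = P₁(V₁/V₂)^γ = 184×(8.94/124)^(5/3) = 2.298 kPa.
For a reversible adiabat, W_by_gas = (P₁V₁ − P₂V₂)/(γ−1).
W_by = (184000×0.00894 − 2298×0.124) / (2/3) = 2040 J.

W ≈ 2.04 kJ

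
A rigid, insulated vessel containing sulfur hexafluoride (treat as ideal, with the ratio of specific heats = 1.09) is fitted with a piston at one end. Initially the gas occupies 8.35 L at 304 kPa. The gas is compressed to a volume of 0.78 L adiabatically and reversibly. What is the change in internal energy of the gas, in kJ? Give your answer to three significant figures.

ΔU ≈ 6.71 kJ

P₂ = P₁(V₁/V₂)^γ = 304×(8.35/0.78)^(1.09) = 4028 kPa.
For a reversible adiabat, W_by_gas = (P₁V₁ − P₂V₂)/(γ−1).
W_by = (304000×0.00835 − 4.028×10^6×0.00078) / (0.09) = -6708 J.
Q = 0 ⇒ ΔU = −W_by = 6708 J.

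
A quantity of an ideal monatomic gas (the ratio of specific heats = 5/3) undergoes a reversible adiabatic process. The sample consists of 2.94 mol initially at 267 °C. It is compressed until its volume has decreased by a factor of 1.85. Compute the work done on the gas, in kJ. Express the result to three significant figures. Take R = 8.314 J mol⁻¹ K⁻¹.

Adiabatic: T₁V₁^(γ−1) = T₂V₂^(γ−1) ⇒ T₂ = T₁ (V₁/V₂)^(γ−1).
T₁ = 267 °C = 540.1 K.
T₂ = 540.1 × 1.85^(2/3) = 814 K.
Q = 0, so ΔU = W_on_gas = nCᵥΔT with Cᵥ = R/(γ−1) = 12.47 J/(mol·K).
ΔU = 2.94 × 12.47 × (814 − 540.1) = 10040 J.

W ≈ 10.0 kJ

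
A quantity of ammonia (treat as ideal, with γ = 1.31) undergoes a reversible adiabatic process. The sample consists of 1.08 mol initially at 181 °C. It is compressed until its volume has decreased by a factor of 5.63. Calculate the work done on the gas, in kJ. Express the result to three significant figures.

W ≈ 9.32 kJ

Adiabatic: T₁V₁^(γ−1) = T₂V₂^(γ−1) ⇒ T₂ = T₁ (V₁/V₂)^(γ−1).
T₁ = 181 °C = 454.1 K.
T₂ = 454.1 × 5.63^(0.31) = 776 K.
Q = 0, so ΔU = W_on_gas = nCᵥΔT with Cᵥ = R/(γ−1) = 26.82 J/(mol·K).
ΔU = 1.08 × 26.82 × (776 − 454.1) = 9322 J.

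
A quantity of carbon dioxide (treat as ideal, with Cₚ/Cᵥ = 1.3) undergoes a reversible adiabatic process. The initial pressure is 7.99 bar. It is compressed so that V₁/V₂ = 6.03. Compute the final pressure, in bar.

P₂ ≈ 82.6 bar

Since PV^γ is constant along a reversible adiabat, P₂ = P₁ (V₁/V₂)^γ.
P₂ = 7.99 × 6.03^(1.3) = 82.6 bar.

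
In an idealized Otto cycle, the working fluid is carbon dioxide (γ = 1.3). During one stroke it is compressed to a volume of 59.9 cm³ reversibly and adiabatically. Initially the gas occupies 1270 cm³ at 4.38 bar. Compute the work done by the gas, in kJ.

P₂ = P₁(V₁/V₂)^γ = 4.38×(1270/59.9)^(1.3) = 232.1 bar.
For a reversible adiabat, W_by_gas = (P₁V₁ − P₂V₂)/(γ−1).
W_by = (438000×0.00127 − 2.321×10^7×5.99×10^-5) / (0.3) = -2781 J.

W ≈ -2.78 kJ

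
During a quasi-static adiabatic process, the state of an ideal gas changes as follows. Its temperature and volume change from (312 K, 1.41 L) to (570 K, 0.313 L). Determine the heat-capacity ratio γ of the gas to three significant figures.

TV^(γ−1) = const ⇒ γ − 1 = ln(T₂/T₁) / ln(V₁/V₂).
γ = 1 + ln(570/312) / ln(1.41/0.313) = 1.4.

γ ≈ 1.40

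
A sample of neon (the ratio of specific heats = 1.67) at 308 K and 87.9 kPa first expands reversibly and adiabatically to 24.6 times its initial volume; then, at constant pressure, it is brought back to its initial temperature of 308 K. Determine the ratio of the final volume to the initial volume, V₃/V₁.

V₃/V₁ ≈ 210

Adiabatic step: V₂/V₁ = 24.6; T₂ = T₁·(1/24.6)^(0.67) = 36.03 K.
Isobaric step: V₃/V₂ = T₃/T₂ = 308/36.03.
V₃/V₁ = (V₂/V₁)(V₃/V₂) = 24.6 × (308/36.03) = 210.3.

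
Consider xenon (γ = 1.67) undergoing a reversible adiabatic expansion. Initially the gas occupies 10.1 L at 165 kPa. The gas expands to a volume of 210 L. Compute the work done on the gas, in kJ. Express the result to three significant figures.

P₂ = P₁(V₁/V₂)^γ = 165×(10.1/210)^(1.67) = 1.039 kPa.
For a reversible adiabat, W_by_gas = (P₁V₁ − P₂V₂)/(γ−1).
W_by = (165000×0.0101 − 1039×0.21) / (0.67) = 2162 J.
W_on_gas = −W_by = -2162 J.

W ≈ -2.16 kJ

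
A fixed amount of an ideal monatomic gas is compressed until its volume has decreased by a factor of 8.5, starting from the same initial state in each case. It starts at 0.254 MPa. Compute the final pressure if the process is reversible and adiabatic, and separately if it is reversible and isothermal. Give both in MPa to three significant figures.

For a monatomic ideal gas γ = 5/3.
Isothermal: P₂ = P₁(V₁/V₂) = 0.254×8.5 = 2.159 MPa.
Adiabatic: P₂ = P₁(V₁/V₂)^γ = 0.254×8.5^(5/3) = 8.992 MPa.

adiabatic: 8.99 MPa; isothermal: 2.16 MPa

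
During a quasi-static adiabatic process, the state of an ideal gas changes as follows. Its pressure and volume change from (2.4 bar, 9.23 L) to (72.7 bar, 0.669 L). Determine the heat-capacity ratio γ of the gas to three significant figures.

PV^γ = const ⇒ γ = ln(P₂/P₁) / ln(V₁/V₂).
γ = ln(72.7/2.4) / ln(9.23/0.669) = 1.3.

γ ≈ 1.30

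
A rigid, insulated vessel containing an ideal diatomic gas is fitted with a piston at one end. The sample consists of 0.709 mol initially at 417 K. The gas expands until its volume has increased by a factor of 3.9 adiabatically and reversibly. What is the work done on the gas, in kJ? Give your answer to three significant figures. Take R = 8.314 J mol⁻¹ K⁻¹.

Adiabatic: T₁V₁^(γ−1) = T₂V₂^(γ−1) ⇒ T₂ = T₁ (V₁/V₂)^(γ−1).
γ = 7/5 for a diatomic ideal gas, so γ−1 = 2/5.
T₂ = 417 × (1/3.9)^(2/5) = 241.9 K.
Q = 0, so ΔU = W_on_gas = nCᵥΔT with Cᵥ = R/(γ−1) = 20.79 J/(mol·K).
ΔU = 0.709 × 20.79 × (241.9 − 417) = -2580 J.

W ≈ -2.58 kJ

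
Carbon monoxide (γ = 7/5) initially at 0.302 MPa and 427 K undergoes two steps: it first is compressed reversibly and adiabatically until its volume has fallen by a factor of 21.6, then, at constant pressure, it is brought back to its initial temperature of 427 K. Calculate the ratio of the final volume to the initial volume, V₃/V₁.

V₃/V₁ ≈ 0.0135

Adiabatic step: V₂/V₁ = 0.0463; T₂ = T₁·21.6^(2/5) = 1460 K.
Isobaric step: V₃/V₂ = T₃/T₂ = 427/1460.
V₃/V₁ = (V₂/V₁)(V₃/V₂) = 0.0463 × (427/1460) = 0.01354.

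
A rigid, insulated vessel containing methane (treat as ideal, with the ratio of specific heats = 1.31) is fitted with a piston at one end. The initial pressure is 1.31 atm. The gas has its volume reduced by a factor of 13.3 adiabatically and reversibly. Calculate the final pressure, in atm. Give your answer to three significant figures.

P₂ ≈ 38.9 atm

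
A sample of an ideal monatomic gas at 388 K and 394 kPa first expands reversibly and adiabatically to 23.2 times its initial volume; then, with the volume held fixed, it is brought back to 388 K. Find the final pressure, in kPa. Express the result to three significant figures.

For a monatomic ideal gas γ = 5/3.
Adiabatic step (PV^γ = const): P₂ = 394×(1/23.2)^(5/3) = 2.088 kPa; T₂ = 388×(1/23.2)^(2/3) = 47.7 K.
Isochoric: P₃ = P₂(T₃/T₂) = 2.088 × (388/47.7) = 16.98 kPa.

P₃ ≈ 17.0 kPa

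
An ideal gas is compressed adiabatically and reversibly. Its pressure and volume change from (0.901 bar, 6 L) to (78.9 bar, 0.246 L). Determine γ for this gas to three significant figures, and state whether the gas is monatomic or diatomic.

γ ≈ 1.40; diatomic

PV^γ = const ⇒ γ = ln(P₂/P₁) / ln(V₁/V₂).
γ = ln(78.9/0.901) / ln(6/0.246) = 1.4.
γ ≈ 1.40 is close to 7/5, so the gas is diatomic.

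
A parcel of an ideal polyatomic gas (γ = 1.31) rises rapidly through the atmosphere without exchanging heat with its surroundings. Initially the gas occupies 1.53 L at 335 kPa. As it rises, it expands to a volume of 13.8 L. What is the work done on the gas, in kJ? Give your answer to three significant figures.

W ≈ -0.817 kJ

P₂ = P₁(V₁/V₂)^γ = 335×(1.53/13.8)^(1.31) = 18.78 kPa.
For a reversible adiabat, W_by_gas = (P₁V₁ − P₂V₂)/(γ−1).
W_by = (335000×0.00153 − 18780×0.0138) / (0.31) = 817.3 J.
W_on_gas = −W_by = -817.3 J.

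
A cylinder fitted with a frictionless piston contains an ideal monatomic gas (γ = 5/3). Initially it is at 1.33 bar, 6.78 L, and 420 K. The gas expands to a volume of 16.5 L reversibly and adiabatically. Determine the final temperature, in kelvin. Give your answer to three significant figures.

T₂ ≈ 232 K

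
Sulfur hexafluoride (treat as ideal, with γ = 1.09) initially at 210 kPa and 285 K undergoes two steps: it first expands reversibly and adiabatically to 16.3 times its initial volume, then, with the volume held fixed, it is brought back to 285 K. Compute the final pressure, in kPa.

P₃ ≈ 12.9 kPa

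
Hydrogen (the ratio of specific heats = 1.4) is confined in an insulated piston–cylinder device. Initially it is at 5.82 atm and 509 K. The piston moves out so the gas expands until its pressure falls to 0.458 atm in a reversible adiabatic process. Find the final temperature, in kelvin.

Adiabatic: T₂/T₁ = (P₂/P₁)^((γ−1)/γ).
T₂ = 509 × (0.458/5.82)^(0.286) = 246.2 K.

T₂ ≈ 246 K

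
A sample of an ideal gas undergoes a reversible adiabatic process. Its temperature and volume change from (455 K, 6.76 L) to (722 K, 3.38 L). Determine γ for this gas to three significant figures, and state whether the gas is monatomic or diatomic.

TV^(γ−1) = const ⇒ γ − 1 = ln(T₂/T₁) / ln(V₁/V₂).
γ = 1 + ln(722/455) / ln(6.76/3.38) = 1.666.
γ ≈ 1.67 is close to 5/3, so the gas is monatomic.

γ ≈ 1.67; monatomic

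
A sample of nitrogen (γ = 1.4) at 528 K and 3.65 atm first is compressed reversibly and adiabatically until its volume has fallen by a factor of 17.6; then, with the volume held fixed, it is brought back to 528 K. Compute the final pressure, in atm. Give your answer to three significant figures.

P₃ ≈ 64.2 atm

Adiabatic step (PV^γ = const): P₂ = 3.65×17.6^(1.4) = 202.3 atm; T₂ = 528×17.6^(0.4) = 1663 K.
Isochoric: P₃ = P₂(T₃/T₂) = 202.3 × (528/1663) = 64.24 atm.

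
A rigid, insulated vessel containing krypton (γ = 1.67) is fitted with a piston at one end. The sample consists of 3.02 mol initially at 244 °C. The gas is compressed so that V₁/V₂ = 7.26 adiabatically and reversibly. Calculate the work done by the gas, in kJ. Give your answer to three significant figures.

W ≈ -53.8 kJ

Adiabatic: T₁V₁^(γ−1) = T₂V₂^(γ−1) ⇒ T₂ = T₁ (V₁/V₂)^(γ−1).
T₁ = 244 °C = 517.1 K.
T₂ = 517.1 × 7.26^(0.67) = 1952 K.
Q = 0, so ΔU = W_on_gas = nCᵥΔT with Cᵥ = R/(γ−1) = 12.41 J/(mol·K).
ΔU = 3.02 × 12.41 × (1952 − 517.1) = 53770 J.
Work done by the gas = −ΔU = -53770 J.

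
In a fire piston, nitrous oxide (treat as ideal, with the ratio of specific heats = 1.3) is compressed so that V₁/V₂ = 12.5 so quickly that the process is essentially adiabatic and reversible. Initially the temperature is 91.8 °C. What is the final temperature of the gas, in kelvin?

Adiabatic: T₁V₁^(γ−1) = T₂V₂^(γ−1) ⇒ T₂ = T₁ (V₁/V₂)^(γ−1).
T₁ = 91.8 °C = 364.9 K.
T₂ = 364.9 × 12.5^(0.3) = 778.6 K.

T₂ ≈ 779 K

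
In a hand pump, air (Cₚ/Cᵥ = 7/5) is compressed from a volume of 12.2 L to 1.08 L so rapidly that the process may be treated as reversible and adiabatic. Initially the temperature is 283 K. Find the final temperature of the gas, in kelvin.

T₂ ≈ 746 K

Adiabatic: T₁V₁^(γ−1) = T₂V₂^(γ−1) ⇒ T₂ = T₁ (V₁/V₂)^(γ−1).
T₂ = 283 × (12.2/1.08)^(2/5) = 746.4 K.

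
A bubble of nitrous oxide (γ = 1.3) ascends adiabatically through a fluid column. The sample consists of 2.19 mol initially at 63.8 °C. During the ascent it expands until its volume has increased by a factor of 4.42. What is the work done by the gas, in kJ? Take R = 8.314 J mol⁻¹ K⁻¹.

Adiabatic: T₁V₁^(γ−1) = T₂V₂^(γ−1) ⇒ T₂ = T₁ (V₁/V₂)^(γ−1).
T₁ = 63.8 °C = 336.9 K.
T₂ = 336.9 × (1/4.42)^(0.3) = 215.7 K.
Q = 0, so ΔU = W_on_gas = nCᵥΔT with Cᵥ = R/(γ−1) = 27.71 J/(mol·K).
ΔU = 2.19 × 27.71 × (215.7 − 336.9) = -7356 J.
Work done by the gas = −ΔU = 7356 J.

W ≈ 7.36 kJ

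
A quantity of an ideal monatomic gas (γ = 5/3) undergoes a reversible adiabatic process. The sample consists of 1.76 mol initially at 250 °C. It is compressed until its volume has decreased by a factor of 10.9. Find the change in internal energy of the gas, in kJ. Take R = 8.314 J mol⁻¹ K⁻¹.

ΔU ≈ 45.0 kJ

For a reversible adiabat TV^(γ−1) is constant, so T₂ = T₁ (V₁/V₂)^(γ−1).
T₁ = 250 °C = 523.1 K.
T₂ = 523.1 × 10.9^(2/3) = 2572 K.
Q = 0, so ΔU = W_on_gas = nCᵥΔT with Cᵥ = R/(γ−1) = 12.47 J/(mol·K).
ΔU = 1.76 × 12.47 × (2572 − 523.1) = 44970 J.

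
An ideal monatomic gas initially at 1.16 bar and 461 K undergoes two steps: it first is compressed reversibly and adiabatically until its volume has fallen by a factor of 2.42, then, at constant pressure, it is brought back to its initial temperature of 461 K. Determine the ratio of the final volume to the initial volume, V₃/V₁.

V₃/V₁ ≈ 0.229

For a monatomic ideal gas γ = 5/3.
Adiabatic step: V₂/V₁ = 0.4132; T₂ = T₁·2.42^(2/3) = 831 K.
Isobaric step: V₃/V₂ = T₃/T₂ = 461/831.
V₃/V₁ = (V₂/V₁)(V₃/V₂) = 0.4132 × (461/831) = 0.2292.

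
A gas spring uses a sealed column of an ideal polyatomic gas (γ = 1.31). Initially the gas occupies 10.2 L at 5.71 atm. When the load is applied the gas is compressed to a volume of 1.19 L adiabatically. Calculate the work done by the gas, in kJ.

W ≈ -18.0 kJ

P₂ = P₁(V₁/V₂)^γ = 5.71×(10.2/1.19)^(1.31) = 95.27 atm.
For a reversible adiabat, W_by_gas = (P₁V₁ − P₂V₂)/(γ−1).
W_by = (578600×0.0102 − 9.653×10^6×0.00119) / (0.31) = -18020 J.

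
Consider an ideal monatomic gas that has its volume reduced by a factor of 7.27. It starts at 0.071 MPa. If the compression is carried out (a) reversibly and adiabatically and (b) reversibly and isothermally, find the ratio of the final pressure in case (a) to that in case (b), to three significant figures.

P_adiabatic / P_isothermal ≈ 3.75

For a monatomic ideal gas γ = 5/3.
Isothermal: P_b = P₁(V₁/V₂) = 0.071×7.27.
Adiabatic: P_a = P₁(V₁/V₂)^γ = 0.071×7.27^(5/3).
P_a/P_b = (V₁/V₂)^(γ−1) = 7.27^(2/3) = 3.753.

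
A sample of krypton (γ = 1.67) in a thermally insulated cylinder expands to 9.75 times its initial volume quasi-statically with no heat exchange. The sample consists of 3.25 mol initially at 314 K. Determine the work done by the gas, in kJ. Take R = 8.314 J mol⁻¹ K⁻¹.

Adiabatic: T₁V₁^(γ−1) = T₂V₂^(γ−1) ⇒ T₂ = T₁ (V₁/V₂)^(γ−1).
T₂ = 314 × (1/9.75)^(0.67) = 68.28 K.
Q = 0, so ΔU = W_on_gas = nCᵥΔT with Cᵥ = R/(γ−1) = 12.41 J/(mol·K).
ΔU = 3.25 × 12.41 × (68.28 − 314) = -9910 J.
Work done by the gas = −ΔU = 9910 J.

W ≈ 9.91 kJ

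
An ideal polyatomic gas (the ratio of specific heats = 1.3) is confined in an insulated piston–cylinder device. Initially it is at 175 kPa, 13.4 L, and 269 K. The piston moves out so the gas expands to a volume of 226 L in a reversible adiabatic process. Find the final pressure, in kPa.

Adiabatic: P₁V₁^γ = P₂V₂^γ ⇒ P₂ = P₁ (V₁/V₂)^γ.
P₂ = 175 × (13.4/226)^(1.3) = 4.446 kPa.

P₂ ≈ 4.45 kPa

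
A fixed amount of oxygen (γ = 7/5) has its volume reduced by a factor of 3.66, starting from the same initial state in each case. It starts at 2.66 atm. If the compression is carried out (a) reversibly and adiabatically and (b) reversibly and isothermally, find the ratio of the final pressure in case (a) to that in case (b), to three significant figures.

P_adiabatic / P_isothermal ≈ 1.68

Isothermal: P_b = P₁(V₁/V₂) = 2.66×3.66.
Adiabatic: P_a = P₁(V₁/V₂)^γ = 2.66×3.66^(7/5).
P_a/P_b = (V₁/V₂)^(γ−1) = 3.66^(2/5) = 1.68.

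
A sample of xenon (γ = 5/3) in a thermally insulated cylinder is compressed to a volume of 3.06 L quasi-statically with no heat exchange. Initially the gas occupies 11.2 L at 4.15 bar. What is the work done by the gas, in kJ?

P₂ = P₁(V₁/V₂)^γ = 4.15×(11.2/3.06)^(5/3) = 36.08 bar.
For a reversible adiabat, W_by_gas = (P₁V₁ − P₂V₂)/(γ−1).
W_by = (415000×0.0112 − 3.608×10^6×0.00306) / (2/3) = -9587 J.

W ≈ -9.59 kJ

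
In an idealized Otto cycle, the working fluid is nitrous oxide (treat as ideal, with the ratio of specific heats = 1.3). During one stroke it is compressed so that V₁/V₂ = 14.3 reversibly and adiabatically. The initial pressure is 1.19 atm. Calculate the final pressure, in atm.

P₂ ≈ 37.8 atm

Since PV^γ is constant along a reversible adiabat, P₂ = P₁ (V₁/V₂)^γ.
P₂ = 1.19 × 14.3^(1.3) = 37.8 atm.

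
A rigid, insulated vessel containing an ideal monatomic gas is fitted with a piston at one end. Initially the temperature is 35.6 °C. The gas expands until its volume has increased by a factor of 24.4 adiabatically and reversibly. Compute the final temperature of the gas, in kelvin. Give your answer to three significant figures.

T₂ ≈ 36.7 K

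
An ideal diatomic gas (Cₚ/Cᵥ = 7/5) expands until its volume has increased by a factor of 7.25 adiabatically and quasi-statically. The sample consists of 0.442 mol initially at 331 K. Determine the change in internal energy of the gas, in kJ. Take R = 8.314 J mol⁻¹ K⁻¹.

For a reversible adiabat TV^(γ−1) is constant, so T₂ = T₁ (V₁/V₂)^(γ−1).
T₂ = 331 × (1/7.25)^(2/5) = 149.9 K.
Q = 0, so ΔU = W_on_gas = nCᵥΔT with Cᵥ = R/(γ−1) = 20.79 J/(mol·K).
ΔU = 0.442 × 20.79 × (149.9 − 331) = -1664 J.

ΔU ≈ -1.66 kJ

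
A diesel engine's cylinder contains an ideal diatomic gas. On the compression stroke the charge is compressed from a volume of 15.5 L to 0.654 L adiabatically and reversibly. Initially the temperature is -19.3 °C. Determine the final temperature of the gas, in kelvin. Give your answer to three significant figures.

T₂ ≈ 900 K

For a reversible adiabat TV^(γ−1) is constant, so T₂ = T₁ (V₁/V₂)^(γ−1).
For a diatomic ideal gas γ = 7/5, so γ−1 = 2/5.
T₁ = -19.3 °C = 253.8 K.
T₂ = 253.8 × (15.5/0.654)^(2/5) = 900.5 K.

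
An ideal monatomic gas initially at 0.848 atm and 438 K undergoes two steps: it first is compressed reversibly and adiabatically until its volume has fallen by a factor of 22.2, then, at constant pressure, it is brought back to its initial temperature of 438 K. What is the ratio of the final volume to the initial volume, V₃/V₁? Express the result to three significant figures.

For a monatomic ideal gas γ = 5/3.
Adiabatic step: V₂/V₁ = 0.04505; T₂ = T₁·22.2^(2/3) = 3460 K.
Isobaric step: V₃/V₂ = T₃/T₂ = 438/3460.
V₃/V₁ = (V₂/V₁)(V₃/V₂) = 0.04505 × (438/3460) = 0.005703.

V₃/V₁ ≈ 0.00570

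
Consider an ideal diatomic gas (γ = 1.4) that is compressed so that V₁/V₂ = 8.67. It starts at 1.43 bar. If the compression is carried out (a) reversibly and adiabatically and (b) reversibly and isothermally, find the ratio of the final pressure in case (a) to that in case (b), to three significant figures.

Isothermal: P_b = P₁(V₁/V₂) = 1.43×8.67.
Adiabatic: P_a = P₁(V₁/V₂)^γ = 1.43×8.67^(1.4).
P_a/P_b = (V₁/V₂)^(γ−1) = 8.67^(0.4) = 2.373.

P_adiabatic / P_isothermal ≈ 2.37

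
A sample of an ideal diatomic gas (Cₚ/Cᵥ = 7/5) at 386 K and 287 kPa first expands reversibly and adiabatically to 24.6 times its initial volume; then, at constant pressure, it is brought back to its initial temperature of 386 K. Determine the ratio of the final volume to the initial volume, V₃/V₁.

V₃/V₁ ≈ 88.6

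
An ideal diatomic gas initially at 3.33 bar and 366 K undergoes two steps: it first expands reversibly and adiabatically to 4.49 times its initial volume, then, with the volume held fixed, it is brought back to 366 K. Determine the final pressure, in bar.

For a diatomic ideal gas γ = 7/5.
Adiabatic step (PV^γ = const): P₂ = 3.33×(1/4.49)^(7/5) = 0.4067 bar; T₂ = 366×(1/4.49)^(2/5) = 200.7 K.
Isochoric: P₃ = P₂(T₃/T₂) = 0.4067 × (366/200.7) = 0.7416 bar.

P₃ ≈ 0.742 bar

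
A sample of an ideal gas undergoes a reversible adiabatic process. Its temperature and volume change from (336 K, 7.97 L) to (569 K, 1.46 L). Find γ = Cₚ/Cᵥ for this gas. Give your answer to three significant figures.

γ ≈ 1.31

TV^(γ−1) = const ⇒ γ − 1 = ln(T₂/T₁) / ln(V₁/V₂).
γ = 1 + ln(569/336) / ln(7.97/1.46) = 1.31.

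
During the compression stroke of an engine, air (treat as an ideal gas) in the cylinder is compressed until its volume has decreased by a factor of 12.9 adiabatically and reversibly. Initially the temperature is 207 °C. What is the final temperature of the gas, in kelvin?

T₂ ≈ 1340 K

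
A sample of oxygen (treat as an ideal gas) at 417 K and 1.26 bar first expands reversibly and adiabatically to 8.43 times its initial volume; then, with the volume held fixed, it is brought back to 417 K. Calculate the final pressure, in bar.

P₃ ≈ 0.149 bar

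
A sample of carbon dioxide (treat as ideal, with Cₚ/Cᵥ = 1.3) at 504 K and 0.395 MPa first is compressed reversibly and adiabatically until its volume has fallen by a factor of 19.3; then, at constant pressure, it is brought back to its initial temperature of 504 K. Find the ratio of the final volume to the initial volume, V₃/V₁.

V₃/V₁ ≈ 0.0213

Adiabatic step: V₂/V₁ = 0.05181; T₂ = T₁·19.3^(0.3) = 1225 K.
Isobaric step: V₃/V₂ = T₃/T₂ = 504/1225.
V₃/V₁ = (V₂/V₁)(V₃/V₂) = 0.05181 × (504/1225) = 0.02132.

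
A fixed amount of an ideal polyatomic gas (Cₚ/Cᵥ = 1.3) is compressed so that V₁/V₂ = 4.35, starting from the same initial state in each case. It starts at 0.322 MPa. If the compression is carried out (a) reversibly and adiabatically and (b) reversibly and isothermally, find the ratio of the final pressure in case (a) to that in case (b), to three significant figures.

P_adiabatic / P_isothermal ≈ 1.55

Isothermal: P_b = P₁(V₁/V₂) = 0.322×4.35.
Adiabatic: P_a = P₁(V₁/V₂)^γ = 0.322×4.35^(1.3).
P_a/P_b = (V₁/V₂)^(γ−1) = 4.35^(0.3) = 1.554.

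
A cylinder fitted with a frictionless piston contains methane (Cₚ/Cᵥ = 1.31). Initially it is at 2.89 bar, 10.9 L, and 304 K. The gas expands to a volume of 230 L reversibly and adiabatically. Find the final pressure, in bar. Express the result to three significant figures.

Since PV^γ is constant along a reversible adiabat, P₂ = P₁ (V₁/V₂)^γ.
P₂ = 2.89 × (10.9/230)^(1.31) = 0.05322 bar.

P₂ ≈ 0.0532 bar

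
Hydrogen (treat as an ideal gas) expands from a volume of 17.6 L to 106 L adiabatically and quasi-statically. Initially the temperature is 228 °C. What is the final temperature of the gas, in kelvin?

T₂ ≈ 244 K

Adiabatic: T₁V₁^(γ−1) = T₂V₂^(γ−1) ⇒ T₂ = T₁ (V₁/V₂)^(γ−1).
For a diatomic ideal gas γ = 7/5, so γ−1 = 2/5.
T₁ = 228 °C = 501.1 K.
T₂ = 501.1 × (17.6/106)^(2/5) = 244.4 K.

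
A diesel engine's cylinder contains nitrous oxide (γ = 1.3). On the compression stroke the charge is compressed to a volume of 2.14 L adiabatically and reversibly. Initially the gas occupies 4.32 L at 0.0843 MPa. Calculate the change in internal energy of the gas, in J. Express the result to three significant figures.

P₂ = P₁(V₁/V₂)^γ = 0.0843×(4.32/2.14)^(1.3) = 0.2101 MPa.
For a reversible adiabat, W_by_gas = (P₁V₁ − P₂V₂)/(γ−1).
W_by = (84300×0.00432 − 210100×0.00214) / (0.3) = -284.8 J.
Q = 0 ⇒ ΔU = −W_by = 284.8 J.

ΔU ≈ 285 J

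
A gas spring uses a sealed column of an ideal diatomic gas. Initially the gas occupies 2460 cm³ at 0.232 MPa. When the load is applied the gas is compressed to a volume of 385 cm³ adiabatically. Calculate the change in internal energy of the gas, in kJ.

ΔU ≈ 1.57 kJ

γ = 7/5 for a diatomic ideal gas.
P₂ = P₁(V₁/V₂)^γ = 0.232×(2460/385)^(7/5) = 3.113 MPa.
For a reversible adiabat, W_by_gas = (P₁V₁ − P₂V₂)/(γ−1).
W_by = (232000×0.00246 − 3.113×10^6×0.000385) / (2/5) = -1569 J.
Q = 0 ⇒ ΔU = −W_by = 1569 J.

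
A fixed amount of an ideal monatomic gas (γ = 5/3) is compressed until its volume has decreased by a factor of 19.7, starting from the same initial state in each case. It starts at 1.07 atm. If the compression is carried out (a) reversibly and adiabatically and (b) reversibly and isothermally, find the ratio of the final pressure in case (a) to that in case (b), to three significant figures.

P_adiabatic / P_isothermal ≈ 7.29

Isothermal: P_b = P₁(V₁/V₂) = 1.07×19.7.
Adiabatic: P_a = P₁(V₁/V₂)^γ = 1.07×19.7^(5/3).
P_a/P_b = (V₁/V₂)^(γ−1) = 19.7^(2/3) = 7.294.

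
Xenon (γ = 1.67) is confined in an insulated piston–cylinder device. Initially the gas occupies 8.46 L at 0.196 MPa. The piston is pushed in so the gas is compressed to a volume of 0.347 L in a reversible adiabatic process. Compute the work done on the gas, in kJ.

P₂ = P₁(V₁/V₂)^γ = 0.196×(8.46/0.347)^(1.67) = 40.61 MPa.
For a reversible adiabat, W_by_gas = (P₁V₁ − P₂V₂)/(γ−1).
W_by = (196000×0.00846 − 4.061×10^7×0.000347) / (0.67) = -18560 J.
W_on_gas = −W_by = 18560 J.

W ≈ 18.6 kJ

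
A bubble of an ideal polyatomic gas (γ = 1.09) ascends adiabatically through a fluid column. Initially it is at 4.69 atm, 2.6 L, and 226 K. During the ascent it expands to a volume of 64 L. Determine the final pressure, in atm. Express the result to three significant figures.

Since PV^γ is constant along a reversible adiabat, P₂ = P₁ (V₁/V₂)^γ.
P₂ = 4.69 × (2.6/64)^(1.09) = 0.1428 atm.

P₂ ≈ 0.143 atm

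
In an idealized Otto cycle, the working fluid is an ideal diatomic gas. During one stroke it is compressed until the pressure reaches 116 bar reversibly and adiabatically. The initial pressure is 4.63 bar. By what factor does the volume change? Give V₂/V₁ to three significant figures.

V₂/V₁ ≈ 0.100

From PV^γ = const, V₂/V₁ = (P₁/P₂)^(1/γ).
For a diatomic ideal gas γ = 7/5.
V₂/V₁ = (4.63/116)^(5/7) = 0.1002.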